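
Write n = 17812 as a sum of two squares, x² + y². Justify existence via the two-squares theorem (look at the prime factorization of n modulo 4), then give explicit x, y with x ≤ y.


Step 1: Factor n = 17812 = 2^2 · 61 · 73.
Step 2: Check the mod-4 condition on each prime factor: 2 = 2 (special); 61 ≡ 1 (mod 4), exponent 1; 73 ≡ 1 (mod 4), exponent 1.
All primes ≡ 3 (mod 4) appear to even exponent (or don't appear), so by the two-squares theorem n IS expressible as a sum of two squares.
Step 3: Build a representation. Group n = k² · m with k = 2 and m = 61 · 73 = 4453 (a product of primes ≡ 1 (mod 4)); a representation of m scales to one of n via (k·x)² + (k·y)² = k²(x² + y²). Each prime p ≡ 1 (mod 4) is itself a sum of two squares; find a² by testing p − a² for a perfect square:
  61: 61 − 1² = 60, 61 − 2² = 57, 61 − 3² = 52, 61 − 4² = 45, 61 − 5² = 36 = 6² ⇒ 61 = 5² + 6².
  73: 73 − 1² = 72, 73 − 2² = 69, 73 − 3² = 64 = 8² ⇒ 73 = 3² + 8².
  Combine using the Brahmagupta–Fibonacci identity (a² + b²)(c² + d²) = (ac − bd)² + (ad + bc)² = (ac + bd)² + (ad − bc)²:
  61 · 73 = 4453: from (5² + 6²)(3² + 8²), take (5·3 − 6·8, 5·8 + 6·3) = (15 − 48, 40 + 18) = (-33, 58); dropping signs (only squares matter) gives (33, 58); check 33² + 58² = 1089 + 3364 = 4453 ✓.
  Scale by k = 2: (2·33, 2·58) = (66, 116).
Step 4: Order so x ≤ y and verify: 66² + 116² = 4356 + 13456 = 17812 = n. ✓

n = 17812 = 66² + 116² (one valid representation with x ≤ y).


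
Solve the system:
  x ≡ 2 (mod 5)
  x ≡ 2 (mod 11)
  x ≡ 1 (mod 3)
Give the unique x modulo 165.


Moduli 5, 11, 3 are pairwise coprime; by CRT there is a unique solution modulo M = 5 · 11 · 3 = 165.
Solve pairwise, accumulating the modulus:
  Start with x ≡ 2 (mod 5).
  Combine with x ≡ 2 (mod 11): since gcd(5, 11) = 1, we get a unique residue mod 55.
    Write x = 2 + 5·t and substitute into x ≡ 2 (mod 11): 5·t ≡ 2 − 2 = 0 (mod 11).
    The inverse of 5 mod 11 is 9 (since 5·9 = 45 = 4·11 + 1), so t ≡ 9·0 = 0 ≡ 0 (mod 11).
    Then x = 2 + 5·0 = 2, valid modulo lcm(5, 11) = 55: x ≡ 2 (mod 55).
  Combine with x ≡ 1 (mod 3): since gcd(55, 3) = 1, we get a unique residue mod 165.
    Write x = 2 + 55·t and substitute into x ≡ 1 (mod 3): 55·t ≡ 1 − 2 = -1 (mod 3).
    Reduce coefficients mod 3: 1·t ≡ 2 (mod 3).
    So t ≡ 2 (mod 3).
    Then x = 2 + 55·2 = 112, valid modulo lcm(55, 3) = 165: x ≡ 112 (mod 165).
Verify: 112 mod 5 = 2 ✓, 112 mod 11 = 2 ✓, 112 mod 3 = 1 ✓.

x ≡ 112 (mod 165).


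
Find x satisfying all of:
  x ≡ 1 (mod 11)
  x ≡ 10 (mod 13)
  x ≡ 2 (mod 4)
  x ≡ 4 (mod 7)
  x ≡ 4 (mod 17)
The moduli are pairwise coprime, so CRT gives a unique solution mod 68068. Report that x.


Product of moduli M = 11 · 13 · 4 · 7 · 17 = 68068.
Merge one congruence at a time:
  Start: x ≡ 1 (mod 11).
  Combine with x ≡ 10 (mod 13); new modulus lcm = 143.
    Write x = 1 + 11·t and substitute into x ≡ 10 (mod 13): 11·t ≡ 10 − 1 = 9 (mod 13).
    The inverse of 11 mod 13 is 6 (since 11·6 = 66 = 5·13 + 1), so t ≡ 6·9 = 54 ≡ 2 (mod 13).
    Then x = 1 + 11·2 = 23, valid modulo lcm(11, 13) = 143: x ≡ 23 (mod 143).
  Combine with x ≡ 2 (mod 4); new modulus lcm = 572.
    Write x = 23 + 143·t and substitute into x ≡ 2 (mod 4): 143·t ≡ 2 − 23 = -21 (mod 4).
    Reduce coefficients mod 4: 3·t ≡ 3 (mod 4).
    The inverse of 3 mod 4 is 3 (since 3·3 = 9 = 2·4 + 1), so t ≡ 3·3 = 9 ≡ 1 (mod 4).
    Then x = 23 + 143·1 = 166, valid modulo lcm(143, 4) = 572: x ≡ 166 (mod 572).
  Combine with x ≡ 4 (mod 7); new modulus lcm = 4004.
    Write x = 166 + 572·t and substitute into x ≡ 4 (mod 7): 572·t ≡ 4 − 166 = -162 (mod 7).
    Reduce coefficients mod 7: 5·t ≡ 6 (mod 7).
    The inverse of 5 mod 7 is 3 (since 5·3 = 15 = 2·7 + 1), so t ≡ 3·6 = 18 ≡ 4 (mod 7).
    Then x = 166 + 572·4 = 2454, valid modulo lcm(572, 7) = 4004: x ≡ 2454 (mod 4004).
  Combine with x ≡ 4 (mod 17); new modulus lcm = 68068.
    Write x = 2454 + 4004·t and substitute into x ≡ 4 (mod 17): 4004·t ≡ 4 − 2454 = -2450 (mod 17).
    Reduce coefficients mod 17: 9·t ≡ 15 (mod 17).
    The inverse of 9 mod 17 is 2 (since 9·2 = 18 = 1·17 + 1), so t ≡ 2·15 = 30 ≡ 13 (mod 17).
    Then x = 2454 + 4004·13 = 54506, valid modulo lcm(4004, 17) = 68068: x ≡ 54506 (mod 68068).
Verify against each original: 54506 mod 11 = 1, 54506 mod 13 = 10, 54506 mod 4 = 2, 54506 mod 7 = 4, 54506 mod 17 = 4.

x ≡ 54506 (mod 68068).


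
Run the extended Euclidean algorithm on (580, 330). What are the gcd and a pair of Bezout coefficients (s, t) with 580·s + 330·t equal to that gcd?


Euclidean algorithm on (580, 330) — divide until remainder is 0:
  580 = 1 · 330 + 250
  330 = 1 · 250 + 80
  250 = 3 · 80 + 10
  80 = 8 · 10 + 0
gcd(580, 330) = 10.
Track Bezout coefficients alongside the remainders: start with r₀ = 580 = a·1 + b·0 (s = 1, t = 0) and r₁ = 330 = a·0 + b·1 (s = 0, t = 1); each new remainder r_{k+1} = r_{k-1} − q_k·r_k inherits s_{k+1} = s_{k-1} − q_k·s_k, t_{k+1} = t_{k-1} − q_k·t_k, so r_k = a·s_k + b·t_k at every step:
  q = 1: r = 250, s = 1 − 1·0 = 1, t = 0 − 1·1 = -1  (check: 580·1 + 330·(-1) = 250)
  q = 1: r = 80, s = 0 − 1·1 = -1, t = 1 − 1·(-1) = 2  (check: 580·(-1) + 330·2 = 80)
  q = 3: r = 10, s = 1 − 3·(-1) = 4, t = -1 − 3·2 = -7  (check: 580·4 + 330·(-7) = 10)
The row with r = 10 (the gcd) gives the Bezout coefficients s = 4, t = -7.
Result: 580 · (4) + 330 · (-7) = 10.

gcd(580, 330) = 10; s = 4, t = -7 (check: 580·4 + 330·(-7) = 10).


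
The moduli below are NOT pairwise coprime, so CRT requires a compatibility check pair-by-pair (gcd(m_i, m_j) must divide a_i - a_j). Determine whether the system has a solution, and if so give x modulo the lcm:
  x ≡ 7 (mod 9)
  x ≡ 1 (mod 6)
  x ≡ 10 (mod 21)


Moduli 9, 6, 21 are not pairwise coprime, so CRT works modulo lcm(m_i) when all pairwise compatibility conditions hold.
Pairwise compatibility: gcd(m_i, m_j) must divide a_i - a_j for every pair.
Merge one congruence at a time:
  Start: x ≡ 7 (mod 9).
  Combine with x ≡ 1 (mod 6): gcd(9, 6) = 3; 1 - 7 = -6, which IS divisible by 3, so compatible.
    Write x = 7 + 9·t and substitute into x ≡ 1 (mod 6): 9·t ≡ 1 − 7 = -6 (mod 6).
    Divide the congruence (and modulus) by g = 3: 3·t ≡ -2 (mod 2).
    Reduce coefficients mod 2: 1·t ≡ 0 (mod 2).
    So t ≡ 0 (mod 2).
    Then x = 7 + 9·0 = 7, valid modulo lcm(9, 6) = 18: x ≡ 7 (mod 18).
  Combine with x ≡ 10 (mod 21): gcd(18, 21) = 3; 10 - 7 = 3, which IS divisible by 3, so compatible.
    Write x = 7 + 18·t and substitute into x ≡ 10 (mod 21): 18·t ≡ 10 − 7 = 3 (mod 21).
    Divide the congruence (and modulus) by g = 3: 6·t ≡ 1 (mod 7).
    The inverse of 6 mod 7 is 6 (since 6·6 = 36 = 5·7 + 1), so t ≡ 6·1 = 6 ≡ 6 (mod 7).
    Then x = 7 + 18·6 = 115, valid modulo lcm(18, 21) = 126: x ≡ 115 (mod 126).
Verify: 115 mod 9 = 7, 115 mod 6 = 1, 115 mod 21 = 10.

x ≡ 115 (mod 126).


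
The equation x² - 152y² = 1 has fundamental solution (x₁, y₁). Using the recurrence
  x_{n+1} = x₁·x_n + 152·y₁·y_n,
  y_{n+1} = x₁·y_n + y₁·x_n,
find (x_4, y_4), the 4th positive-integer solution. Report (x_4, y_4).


Step 1: Find the fundamental solution (x₁, y₁) of x² - 152y² = 1.
  Expand √152 as a continued fraction. a₀ = ⌊√152⌋ = 12; iterate m_{k+1} = d_k·a_k − m_k, d_{k+1} = (152 − m_{k+1}²)/d_k, a_{k+1} = ⌊(a₀ + m_{k+1})/d_{k+1}⌋ (starting m₀ = 0, d₀ = 1), with convergents p_k = a_k·p_{k-1} + p_{k-2}, q_k = a_k·q_{k-1} + q_{k-2} (p₋₁ = 1, q₋₁ = 0):
  k = 0: a₀ = 12; p₀/q₀ = 12/1; p₀² − 152·q₀² = 144 − 152 = -8.
  k = 1: m = 12, d = 8, a = ⌊(12 + 12)/8⌋ = 3; p/q = (3·12 + 1)/(3·1 + 0) = 37/3; p² − 152·q² = 1369 − 1368 = 1.
  The first convergent with p² − 152·q² = 1 gives the fundamental solution (x₁, y₁) = (37, 3).
Step 2: Apply the recurrence (x_{n+1}, y_{n+1}) = (x₁x_n + 152y₁y_n, x₁y_n + y₁x_n) repeatedly.
  From (x_1, y_1) = (37, 3): x_2 = 37·37 + 152·3·3 = 2737; y_2 = 37·3 + 3·37 = 222.
  From (x_2, y_2) = (2737, 222): x_3 = 37·2737 + 152·3·222 = 202501; y_3 = 37·222 + 3·2737 = 16425.
  From (x_3, y_3) = (202501, 16425): x_4 = 37·202501 + 152·3·16425 = 14982337; y_4 = 37·16425 + 3·202501 = 1215228.
Step 3: Verify x_4² - 152·y_4² = 224470421981569 - 224470421981568 = 1 (should be 1). ✓

(x_1, y_1) = (37, 3); (x_4, y_4) = (14982337, 1215228).


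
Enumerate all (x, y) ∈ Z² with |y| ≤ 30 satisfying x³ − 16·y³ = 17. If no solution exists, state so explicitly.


The equation is x³ - 16y³ = 17. For fixed y, x³ = 16·y³ + 17, so a solution requires the RHS to be a perfect cube.
Strategy: iterate y from -30 to 30, compute RHS = 16·y³ + 17, and check whether it is a (positive or negative) perfect cube.
Check small values of y:
  y = 0: RHS = 17 is not a perfect cube.
  y = 1: RHS = 33 is not a perfect cube.
  y = -1: RHS = 1 = (1)³ ⇒ x = 1 works.
  y = 2: RHS = 145 is not a perfect cube.
  y = -2: RHS = -111 is not a perfect cube.
  y = 3: RHS = 449 is not a perfect cube.
  y = -3: RHS = -415 is not a perfect cube.
Continuing the search up to |y| = 30 finds no further solutions beyond those listed.
Collected solutions: (1, -1).

Solutions (with |y| ≤ 30): (1, -1).


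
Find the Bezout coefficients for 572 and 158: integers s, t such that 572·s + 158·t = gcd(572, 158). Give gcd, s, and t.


Euclidean algorithm on (572, 158) — divide until remainder is 0:
  572 = 3 · 158 + 98
  158 = 1 · 98 + 60
  98 = 1 · 60 + 38
  60 = 1 · 38 + 22
  38 = 1 · 22 + 16
  22 = 1 · 16 + 6
  16 = 2 · 6 + 4
  6 = 1 · 4 + 2
  4 = 2 · 2 + 0
gcd(572, 158) = 2.
Track Bezout coefficients alongside the remainders: start with r₀ = 572 = a·1 + b·0 (s = 1, t = 0) and r₁ = 158 = a·0 + b·1 (s = 0, t = 1); each new remainder r_{k+1} = r_{k-1} − q_k·r_k inherits s_{k+1} = s_{k-1} − q_k·s_k, t_{k+1} = t_{k-1} − q_k·t_k, so r_k = a·s_k + b·t_k at every step:
  q = 3: r = 98, s = 1 − 3·0 = 1, t = 0 − 3·1 = -3  (check: 572·1 + 158·(-3) = 98)
  q = 1: r = 60, s = 0 − 1·1 = -1, t = 1 − 1·(-3) = 4  (check: 572·(-1) + 158·4 = 60)
  q = 1: r = 38, s = 1 − 1·(-1) = 2, t = -3 − 1·4 = -7  (check: 572·2 + 158·(-7) = 38)
  q = 1: r = 22, s = -1 − 1·2 = -3, t = 4 − 1·(-7) = 11  (check: 572·(-3) + 158·11 = 22)
  q = 1: r = 16, s = 2 − 1·(-3) = 5, t = -7 − 1·11 = -18  (check: 572·5 + 158·(-18) = 16)
  q = 1: r = 6, s = -3 − 1·5 = -8, t = 11 − 1·(-18) = 29  (check: 572·(-8) + 158·29 = 6)
  q = 2: r = 4, s = 5 − 2·(-8) = 21, t = -18 − 2·29 = -76  (check: 572·21 + 158·(-76) = 4)
  q = 1: r = 2, s = -8 − 1·21 = -29, t = 29 − 1·(-76) = 105  (check: 572·(-29) + 158·105 = 2)
The row with r = 2 (the gcd) gives the Bezout coefficients s = -29, t = 105.
Result: 572 · (-29) + 158 · (105) = 2.

gcd(572, 158) = 2; s = -29, t = 105 (check: 572·(-29) + 158·105 = 2).


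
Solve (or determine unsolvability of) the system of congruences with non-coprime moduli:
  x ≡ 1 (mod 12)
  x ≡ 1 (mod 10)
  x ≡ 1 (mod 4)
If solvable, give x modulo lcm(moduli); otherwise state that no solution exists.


Moduli 12, 10, 4 are not pairwise coprime, so CRT works modulo lcm(m_i) when all pairwise compatibility conditions hold.
Pairwise compatibility: gcd(m_i, m_j) must divide a_i - a_j for every pair.
Merge one congruence at a time:
  Start: x ≡ 1 (mod 12).
  Combine with x ≡ 1 (mod 10): gcd(12, 10) = 2; 1 - 1 = 0, which IS divisible by 2, so compatible.
    Write x = 1 + 12·t and substitute into x ≡ 1 (mod 10): 12·t ≡ 1 − 1 = 0 (mod 10).
    Divide the congruence (and modulus) by g = 2: 6·t ≡ 0 (mod 5).
    Reduce coefficients mod 5: 1·t ≡ 0 (mod 5).
    So t ≡ 0 (mod 5).
    Then x = 1 + 12·0 = 1, valid modulo lcm(12, 10) = 60: x ≡ 1 (mod 60).
  Combine with x ≡ 1 (mod 4): gcd(60, 4) = 4; 1 - 1 = 0, which IS divisible by 4, so compatible.
    Write x = 1 + 60·t and substitute into x ≡ 1 (mod 4): 60·t ≡ 1 − 1 = 0 (mod 4).
    Divide the congruence (and modulus) by g = 4: 15·t ≡ 0 (mod 1).
    Modulo 1 every t works; take t = 0.
    Then x = 1 + 60·0 = 1, valid modulo lcm(60, 4) = 60: x ≡ 1 (mod 60).
Verify: 1 mod 12 = 1, 1 mod 10 = 1, 1 mod 4 = 1.

x ≡ 1 (mod 60).


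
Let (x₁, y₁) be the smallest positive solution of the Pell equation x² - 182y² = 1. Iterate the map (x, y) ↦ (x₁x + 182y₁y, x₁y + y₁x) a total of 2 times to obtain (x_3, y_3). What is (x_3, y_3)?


Step 1: Find the fundamental solution (x₁, y₁) of x² - 182y² = 1.
  Expand √182 as a continued fraction. a₀ = ⌊√182⌋ = 13; iterate m_{k+1} = d_k·a_k − m_k, d_{k+1} = (182 − m_{k+1}²)/d_k, a_{k+1} = ⌊(a₀ + m_{k+1})/d_{k+1}⌋ (starting m₀ = 0, d₀ = 1), with convergents p_k = a_k·p_{k-1} + p_{k-2}, q_k = a_k·q_{k-1} + q_{k-2} (p₋₁ = 1, q₋₁ = 0):
  k = 0: a₀ = 13; p₀/q₀ = 13/1; p₀² − 182·q₀² = 169 − 182 = -13.
  k = 1: m = 13, d = 13, a = ⌊(13 + 13)/13⌋ = 2; p/q = (2·13 + 1)/(2·1 + 0) = 27/2; p² − 182·q² = 729 − 728 = 1.
  The first convergent with p² − 182·q² = 1 gives the fundamental solution (x₁, y₁) = (27, 2).
Step 2: Apply the recurrence (x_{n+1}, y_{n+1}) = (x₁x_n + 182y₁y_n, x₁y_n + y₁x_n) repeatedly.
  From (x_1, y_1) = (27, 2): x_2 = 27·27 + 182·2·2 = 1457; y_2 = 27·2 + 2·27 = 108.
  From (x_2, y_2) = (1457, 108): x_3 = 27·1457 + 182·2·108 = 78651; y_3 = 27·108 + 2·1457 = 5830.
Step 3: Verify x_3² - 182·y_3² = 6185979801 - 6185979800 = 1 (should be 1). ✓

(x_1, y_1) = (27, 2); (x_3, y_3) = (78651, 5830).


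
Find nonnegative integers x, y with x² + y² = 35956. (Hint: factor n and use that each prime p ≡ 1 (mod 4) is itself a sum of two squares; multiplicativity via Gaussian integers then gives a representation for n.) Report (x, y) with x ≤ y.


Step 1: Factor n = 35956 = 2^2 · 89 · 101.
Step 2: Check the mod-4 condition on each prime factor: 2 = 2 (special); 89 ≡ 1 (mod 4), exponent 1; 101 ≡ 1 (mod 4), exponent 1.
All primes ≡ 3 (mod 4) appear to even exponent (or don't appear), so by the two-squares theorem n IS expressible as a sum of two squares.
Step 3: Build a representation. Group n = k² · m with k = 2 and m = 89 · 101 = 8989 (a product of primes ≡ 1 (mod 4)); a representation of m scales to one of n via (k·x)² + (k·y)² = k²(x² + y²). Each prime p ≡ 1 (mod 4) is itself a sum of two squares; find a² by testing p − a² for a perfect square:
  89: 89 − 1² = 88, 89 − 2² = 85, 89 − 3² = 80, 89 − 4² = 73, 89 − 5² = 64 = 8² ⇒ 89 = 5² + 8².
  101: 101 − 1² = 100 = 10² ⇒ 101 = 1² + 10².
  Combine using the Brahmagupta–Fibonacci identity (a² + b²)(c² + d²) = (ac − bd)² + (ad + bc)² = (ac + bd)² + (ad − bc)²:
  89 · 101 = 8989: from (5² + 8²)(1² + 10²), take (5·1 − 8·10, 5·10 + 8·1) = (5 − 80, 50 + 8) = (-75, 58); dropping signs (only squares matter) gives (75, 58); check 75² + 58² = 5625 + 3364 = 8989 ✓.
  Scale by k = 2: (2·75, 2·58) = (150, 116).
Step 4: Order so x ≤ y and verify: 116² + 150² = 13456 + 22500 = 35956 = n. ✓

n = 35956 = 116² + 150² (one valid representation with x ≤ y).


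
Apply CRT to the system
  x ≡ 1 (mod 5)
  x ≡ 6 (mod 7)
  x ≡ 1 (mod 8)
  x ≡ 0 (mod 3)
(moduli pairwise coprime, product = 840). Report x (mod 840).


Product of moduli M = 5 · 7 · 8 · 3 = 840.
Merge one congruence at a time:
  Start: x ≡ 1 (mod 5).
  Combine with x ≡ 6 (mod 7); new modulus lcm = 35.
    Write x = 1 + 5·t and substitute into x ≡ 6 (mod 7): 5·t ≡ 6 − 1 = 5 (mod 7).
    The inverse of 5 mod 7 is 3 (since 5·3 = 15 = 2·7 + 1), so t ≡ 3·5 = 15 ≡ 1 (mod 7).
    Then x = 1 + 5·1 = 6, valid modulo lcm(5, 7) = 35: x ≡ 6 (mod 35).
  Combine with x ≡ 1 (mod 8); new modulus lcm = 280.
    Write x = 6 + 35·t and substitute into x ≡ 1 (mod 8): 35·t ≡ 1 − 6 = -5 (mod 8).
    Reduce coefficients mod 8: 3·t ≡ 3 (mod 8).
    The inverse of 3 mod 8 is 3 (since 3·3 = 9 = 1·8 + 1), so t ≡ 3·3 = 9 ≡ 1 (mod 8).
    Then x = 6 + 35·1 = 41, valid modulo lcm(35, 8) = 280: x ≡ 41 (mod 280).
  Combine with x ≡ 0 (mod 3); new modulus lcm = 840.
    Write x = 41 + 280·t and substitute into x ≡ 0 (mod 3): 280·t ≡ 0 − 41 = -41 (mod 3).
    Reduce coefficients mod 3: 1·t ≡ 1 (mod 3).
    So t ≡ 1 (mod 3).
    Then x = 41 + 280·1 = 321, valid modulo lcm(280, 3) = 840: x ≡ 321 (mod 840).
Verify against each original: 321 mod 5 = 1, 321 mod 7 = 6, 321 mod 8 = 1, 321 mod 3 = 0.

x ≡ 321 (mod 840).


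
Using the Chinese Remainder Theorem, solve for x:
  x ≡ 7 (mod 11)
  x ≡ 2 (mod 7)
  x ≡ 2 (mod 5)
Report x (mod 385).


Moduli 11, 7, 5 are pairwise coprime; by CRT there is a unique solution modulo M = 11 · 7 · 5 = 385.
Solve pairwise, accumulating the modulus:
  Start with x ≡ 7 (mod 11).
  Combine with x ≡ 2 (mod 7): since gcd(11, 7) = 1, we get a unique residue mod 77.
    Write x = 7 + 11·t and substitute into x ≡ 2 (mod 7): 11·t ≡ 2 − 7 = -5 (mod 7).
    Reduce coefficients mod 7: 4·t ≡ 2 (mod 7).
    The inverse of 4 mod 7 is 2 (since 4·2 = 8 = 1·7 + 1), so t ≡ 2·2 = 4 ≡ 4 (mod 7).
    Then x = 7 + 11·4 = 51, valid modulo lcm(11, 7) = 77: x ≡ 51 (mod 77).
  Combine with x ≡ 2 (mod 5): since gcd(77, 5) = 1, we get a unique residue mod 385.
    Write x = 51 + 77·t and substitute into x ≡ 2 (mod 5): 77·t ≡ 2 − 51 = -49 (mod 5).
    Reduce coefficients mod 5: 2·t ≡ 1 (mod 5).
    The inverse of 2 mod 5 is 3 (since 2·3 = 6 = 1·5 + 1), so t ≡ 3·1 = 3 ≡ 3 (mod 5).
    Then x = 51 + 77·3 = 282, valid modulo lcm(77, 5) = 385: x ≡ 282 (mod 385).
Verify: 282 mod 11 = 7 ✓, 282 mod 7 = 2 ✓, 282 mod 5 = 2 ✓.

x ≡ 282 (mod 385).


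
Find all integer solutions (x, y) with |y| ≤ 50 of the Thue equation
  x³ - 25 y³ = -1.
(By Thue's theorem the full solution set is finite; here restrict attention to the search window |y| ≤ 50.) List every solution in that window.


The equation is x³ - 25y³ = -1. For fixed y, x³ = 25·y³ − 1, so a solution requires the RHS to be a perfect cube.
Strategy: iterate y from -50 to 50, compute RHS = 25·y³ − 1, and check whether it is a (positive or negative) perfect cube.
Check small values of y:
  y = 0: RHS = -1 = (-1)³ ⇒ x = -1 works.
  y = 1: RHS = 24 is not a perfect cube.
  y = -1: RHS = -26 is not a perfect cube.
  y = 2: RHS = 199 is not a perfect cube.
  y = -2: RHS = -201 is not a perfect cube.
  y = 3: RHS = 674 is not a perfect cube.
  y = -3: RHS = -676 is not a perfect cube.
Continuing the search up to |y| = 50 finds no further solutions beyond those listed.
Collected solutions: (-1, 0).

Solutions (with |y| ≤ 50): (-1, 0).


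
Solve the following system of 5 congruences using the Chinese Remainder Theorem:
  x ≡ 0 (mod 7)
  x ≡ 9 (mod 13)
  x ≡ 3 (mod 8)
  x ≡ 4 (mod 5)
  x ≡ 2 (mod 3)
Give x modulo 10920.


Product of moduli M = 7 · 13 · 8 · 5 · 3 = 10920.
Merge one congruence at a time:
  Start: x ≡ 0 (mod 7).
  Combine with x ≡ 9 (mod 13); new modulus lcm = 91.
    Write x = 0 + 7·t and substitute into x ≡ 9 (mod 13): 7·t ≡ 9 − 0 = 9 (mod 13).
    The inverse of 7 mod 13 is 2 (since 7·2 = 14 = 1·13 + 1), so t ≡ 2·9 = 18 ≡ 5 (mod 13).
    Then x = 0 + 7·5 = 35, valid modulo lcm(7, 13) = 91: x ≡ 35 (mod 91).
  Combine with x ≡ 3 (mod 8); new modulus lcm = 728.
    Write x = 35 + 91·t and substitute into x ≡ 3 (mod 8): 91·t ≡ 3 − 35 = -32 (mod 8).
    Reduce coefficients mod 8: 3·t ≡ 0 (mod 8).
    The inverse of 3 mod 8 is 3 (since 3·3 = 9 = 1·8 + 1), so t ≡ 3·0 = 0 ≡ 0 (mod 8).
    Then x = 35 + 91·0 = 35, valid modulo lcm(91, 8) = 728: x ≡ 35 (mod 728).
  Combine with x ≡ 4 (mod 5); new modulus lcm = 3640.
    Write x = 35 + 728·t and substitute into x ≡ 4 (mod 5): 728·t ≡ 4 − 35 = -31 (mod 5).
    Reduce coefficients mod 5: 3·t ≡ 4 (mod 5).
    The inverse of 3 mod 5 is 2 (since 3·2 = 6 = 1·5 + 1), so t ≡ 2·4 = 8 ≡ 3 (mod 5).
    Then x = 35 + 728·3 = 2219, valid modulo lcm(728, 5) = 3640: x ≡ 2219 (mod 3640).
  Combine with x ≡ 2 (mod 3); new modulus lcm = 10920.
    Write x = 2219 + 3640·t and substitute into x ≡ 2 (mod 3): 3640·t ≡ 2 − 2219 = -2217 (mod 3).
    Reduce coefficients mod 3: 1·t ≡ 0 (mod 3).
    So t ≡ 0 (mod 3).
    Then x = 2219 + 3640·0 = 2219, valid modulo lcm(3640, 3) = 10920: x ≡ 2219 (mod 10920).
Verify against each original: 2219 mod 7 = 0, 2219 mod 13 = 9, 2219 mod 8 = 3, 2219 mod 5 = 4, 2219 mod 3 = 2.

x ≡ 2219 (mod 10920).


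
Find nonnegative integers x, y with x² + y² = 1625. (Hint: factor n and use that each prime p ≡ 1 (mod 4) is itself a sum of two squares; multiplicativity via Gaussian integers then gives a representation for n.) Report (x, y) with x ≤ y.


Step 1: Factor n = 1625 = 5^3 · 13.
Step 2: Check the mod-4 condition on each prime factor: 5 ≡ 1 (mod 4), exponent 3; 13 ≡ 1 (mod 4), exponent 1.
All primes ≡ 3 (mod 4) appear to even exponent (or don't appear), so by the two-squares theorem n IS expressible as a sum of two squares.
Step 3: Build a representation. Group n = k² · m with k = 5 and m = 5 · 13 = 65 (a product of primes ≡ 1 (mod 4)); a representation of m scales to one of n via (k·x)² + (k·y)² = k²(x² + y²). Each prime p ≡ 1 (mod 4) is itself a sum of two squares; find a² by testing p − a² for a perfect square:
  5: 5 − 1² = 4 = 2² ⇒ 5 = 1² + 2².
  13: 13 − 1² = 12, 13 − 2² = 9 = 3² ⇒ 13 = 2² + 3².
  Combine using the Brahmagupta–Fibonacci identity (a² + b²)(c² + d²) = (ac − bd)² + (ad + bc)² = (ac + bd)² + (ad − bc)²:
  5 · 13 = 65: from (1² + 2²)(2² + 3²), take (1·2 − 2·3, 1·3 + 2·2) = (2 − 6, 3 + 4) = (-4, 7); dropping signs (only squares matter) gives (4, 7); check 4² + 7² = 16 + 49 = 65 ✓.
  Scale by k = 5: (5·4, 5·7) = (20, 35).
Step 4: Order so x ≤ y and verify: 20² + 35² = 400 + 1225 = 1625 = n. ✓

n = 1625 = 20² + 35² (one valid representation with x ≤ y).


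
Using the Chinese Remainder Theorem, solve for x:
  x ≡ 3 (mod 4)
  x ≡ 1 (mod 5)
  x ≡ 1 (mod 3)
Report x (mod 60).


Moduli 4, 5, 3 are pairwise coprime; by CRT there is a unique solution modulo M = 4 · 5 · 3 = 60.
Solve pairwise, accumulating the modulus:
  Start with x ≡ 3 (mod 4).
  Combine with x ≡ 1 (mod 5): since gcd(4, 5) = 1, we get a unique residue mod 20.
    Write x = 3 + 4·t and substitute into x ≡ 1 (mod 5): 4·t ≡ 1 − 3 = -2 (mod 5).
    Reduce coefficients mod 5: 4·t ≡ 3 (mod 5).
    The inverse of 4 mod 5 is 4 (since 4·4 = 16 = 3·5 + 1), so t ≡ 4·3 = 12 ≡ 2 (mod 5).
    Then x = 3 + 4·2 = 11, valid modulo lcm(4, 5) = 20: x ≡ 11 (mod 20).
  Combine with x ≡ 1 (mod 3): since gcd(20, 3) = 1, we get a unique residue mod 60.
    Write x = 11 + 20·t and substitute into x ≡ 1 (mod 3): 20·t ≡ 1 − 11 = -10 (mod 3).
    Reduce coefficients mod 3: 2·t ≡ 2 (mod 3).
    The inverse of 2 mod 3 is 2 (since 2·2 = 4 = 1·3 + 1), so t ≡ 2·2 = 4 ≡ 1 (mod 3).
    Then x = 11 + 20·1 = 31, valid modulo lcm(20, 3) = 60: x ≡ 31 (mod 60).
Verify: 31 mod 4 = 3 ✓, 31 mod 5 = 1 ✓, 31 mod 3 = 1 ✓.

x ≡ 31 (mod 60).


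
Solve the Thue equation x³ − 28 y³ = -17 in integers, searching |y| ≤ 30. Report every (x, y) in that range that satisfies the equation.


The equation is x³ - 28y³ = -17. For fixed y, x³ = 28·y³ − 17, so a solution requires the RHS to be a perfect cube.
Strategy: iterate y from -30 to 30, compute RHS = 28·y³ − 17, and check whether it is a (positive or negative) perfect cube.
Check small values of y:
  y = 0: RHS = -17 is not a perfect cube.
  y = 1: RHS = 11 is not a perfect cube.
  y = -1: RHS = -45 is not a perfect cube.
  y = 2: RHS = 207 is not a perfect cube.
  y = -2: RHS = -241 is not a perfect cube.
  y = 3: RHS = 739 is not a perfect cube.
  y = -3: RHS = -773 is not a perfect cube.
Continuing the search up to |y| = 30 finds no solutions either.
No (x, y) in the scanned range satisfies the equation.

No integer solutions with |y| ≤ 30.


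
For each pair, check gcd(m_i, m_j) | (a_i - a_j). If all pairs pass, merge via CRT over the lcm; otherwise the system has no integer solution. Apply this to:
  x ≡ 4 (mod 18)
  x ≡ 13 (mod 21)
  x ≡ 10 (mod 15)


Moduli 18, 21, 15 are not pairwise coprime, so CRT works modulo lcm(m_i) when all pairwise compatibility conditions hold.
Pairwise compatibility: gcd(m_i, m_j) must divide a_i - a_j for every pair.
Merge one congruence at a time:
  Start: x ≡ 4 (mod 18).
  Combine with x ≡ 13 (mod 21): gcd(18, 21) = 3; 13 - 4 = 9, which IS divisible by 3, so compatible.
    Write x = 4 + 18·t and substitute into x ≡ 13 (mod 21): 18·t ≡ 13 − 4 = 9 (mod 21).
    Divide the congruence (and modulus) by g = 3: 6·t ≡ 3 (mod 7).
    The inverse of 6 mod 7 is 6 (since 6·6 = 36 = 5·7 + 1), so t ≡ 6·3 = 18 ≡ 4 (mod 7).
    Then x = 4 + 18·4 = 76, valid modulo lcm(18, 21) = 126: x ≡ 76 (mod 126).
  Combine with x ≡ 10 (mod 15): gcd(126, 15) = 3; 10 - 76 = -66, which IS divisible by 3, so compatible.
    Write x = 76 + 126·t and substitute into x ≡ 10 (mod 15): 126·t ≡ 10 − 76 = -66 (mod 15).
    Divide the congruence (and modulus) by g = 3: 42·t ≡ -22 (mod 5).
    Reduce coefficients mod 5: 2·t ≡ 3 (mod 5).
    The inverse of 2 mod 5 is 3 (since 2·3 = 6 = 1·5 + 1), so t ≡ 3·3 = 9 ≡ 4 (mod 5).
    Then x = 76 + 126·4 = 580, valid modulo lcm(126, 15) = 630: x ≡ 580 (mod 630).
Verify: 580 mod 18 = 4, 580 mod 21 = 13, 580 mod 15 = 10.

x ≡ 580 (mod 630).


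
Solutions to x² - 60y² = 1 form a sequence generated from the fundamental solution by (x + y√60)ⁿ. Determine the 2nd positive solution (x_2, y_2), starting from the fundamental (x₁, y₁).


Step 1: Find the fundamental solution (x₁, y₁) of x² - 60y² = 1.
  Expand √60 as a continued fraction. a₀ = ⌊√60⌋ = 7; iterate m_{k+1} = d_k·a_k − m_k, d_{k+1} = (60 − m_{k+1}²)/d_k, a_{k+1} = ⌊(a₀ + m_{k+1})/d_{k+1}⌋ (starting m₀ = 0, d₀ = 1), with convergents p_k = a_k·p_{k-1} + p_{k-2}, q_k = a_k·q_{k-1} + q_{k-2} (p₋₁ = 1, q₋₁ = 0):
  k = 0: a₀ = 7; p₀/q₀ = 7/1; p₀² − 60·q₀² = 49 − 60 = -11.
  k = 1: m = 7, d = 11, a = ⌊(7 + 7)/11⌋ = 1; p/q = (1·7 + 1)/(1·1 + 0) = 8/1; p² − 60·q² = 64 − 60 = 4.
  k = 2: m = 4, d = 4, a = ⌊(7 + 4)/4⌋ = 2; p/q = (2·8 + 7)/(2·1 + 1) = 23/3; p² − 60·q² = 529 − 540 = -11.
  k = 3: m = 4, d = 11, a = ⌊(7 + 4)/11⌋ = 1; p/q = (1·23 + 8)/(1·3 + 1) = 31/4; p² − 60·q² = 961 − 960 = 1.
  The first convergent with p² − 60·q² = 1 gives the fundamental solution (x₁, y₁) = (31, 4).
Step 2: Apply the recurrence (x_{n+1}, y_{n+1}) = (x₁x_n + 60y₁y_n, x₁y_n + y₁x_n) repeatedly.
  From (x_1, y_1) = (31, 4): x_2 = 31·31 + 60·4·4 = 1921; y_2 = 31·4 + 4·31 = 248.
Step 3: Verify x_2² - 60·y_2² = 3690241 - 3690240 = 1 (should be 1). ✓

(x_1, y_1) = (31, 4); (x_2, y_2) = (1921, 248).


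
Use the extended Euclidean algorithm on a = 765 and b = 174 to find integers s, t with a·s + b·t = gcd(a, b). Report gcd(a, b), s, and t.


Euclidean algorithm on (765, 174) — divide until remainder is 0:
  765 = 4 · 174 + 69
  174 = 2 · 69 + 36
  69 = 1 · 36 + 33
  36 = 1 · 33 + 3
  33 = 11 · 3 + 0
gcd(765, 174) = 3.
Track Bezout coefficients alongside the remainders: start with r₀ = 765 = a·1 + b·0 (s = 1, t = 0) and r₁ = 174 = a·0 + b·1 (s = 0, t = 1); each new remainder r_{k+1} = r_{k-1} − q_k·r_k inherits s_{k+1} = s_{k-1} − q_k·s_k, t_{k+1} = t_{k-1} − q_k·t_k, so r_k = a·s_k + b·t_k at every step:
  q = 4: r = 69, s = 1 − 4·0 = 1, t = 0 − 4·1 = -4  (check: 765·1 + 174·(-4) = 69)
  q = 2: r = 36, s = 0 − 2·1 = -2, t = 1 − 2·(-4) = 9  (check: 765·(-2) + 174·9 = 36)
  q = 1: r = 33, s = 1 − 1·(-2) = 3, t = -4 − 1·9 = -13  (check: 765·3 + 174·(-13) = 33)
  q = 1: r = 3, s = -2 − 1·3 = -5, t = 9 − 1·(-13) = 22  (check: 765·(-5) + 174·22 = 3)
The row with r = 3 (the gcd) gives the Bezout coefficients s = -5, t = 22.
Result: 765 · (-5) + 174 · (22) = 3.

gcd(765, 174) = 3; s = -5, t = 22 (check: 765·(-5) + 174·22 = 3).


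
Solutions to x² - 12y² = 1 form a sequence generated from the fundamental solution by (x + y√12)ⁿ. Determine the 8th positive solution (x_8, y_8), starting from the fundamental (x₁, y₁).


Step 1: Find the fundamental solution (x₁, y₁) of x² - 12y² = 1.
  Expand √12 as a continued fraction. a₀ = ⌊√12⌋ = 3; iterate m_{k+1} = d_k·a_k − m_k, d_{k+1} = (12 − m_{k+1}²)/d_k, a_{k+1} = ⌊(a₀ + m_{k+1})/d_{k+1}⌋ (starting m₀ = 0, d₀ = 1), with convergents p_k = a_k·p_{k-1} + p_{k-2}, q_k = a_k·q_{k-1} + q_{k-2} (p₋₁ = 1, q₋₁ = 0):
  k = 0: a₀ = 3; p₀/q₀ = 3/1; p₀² − 12·q₀² = 9 − 12 = -3.
  k = 1: m = 3, d = 3, a = ⌊(3 + 3)/3⌋ = 2; p/q = (2·3 + 1)/(2·1 + 0) = 7/2; p² − 12·q² = 49 − 48 = 1.
  The first convergent with p² − 12·q² = 1 gives the fundamental solution (x₁, y₁) = (7, 2).
Step 2: Apply the recurrence (x_{n+1}, y_{n+1}) = (x₁x_n + 12y₁y_n, x₁y_n + y₁x_n) repeatedly.
  From (x_1, y_1) = (7, 2): x_2 = 7·7 + 12·2·2 = 97; y_2 = 7·2 + 2·7 = 28.
  From (x_2, y_2) = (97, 28): x_3 = 7·97 + 12·2·28 = 1351; y_3 = 7·28 + 2·97 = 390.
  From (x_3, y_3) = (1351, 390): x_4 = 7·1351 + 12·2·390 = 18817; y_4 = 7·390 + 2·1351 = 5432.
  From (x_4, y_4) = (18817, 5432): x_5 = 7·18817 + 12·2·5432 = 262087; y_5 = 7·5432 + 2·18817 = 75658.
  From (x_5, y_5) = (262087, 75658): x_6 = 7·262087 + 12·2·75658 = 3650401; y_6 = 7·75658 + 2·262087 = 1053780.
  From (x_6, y_6) = (3650401, 1053780): x_7 = 7·3650401 + 12·2·1053780 = 50843527; y_7 = 7·1053780 + 2·3650401 = 14677262.
  From (x_7, y_7) = (50843527, 14677262): x_8 = 7·50843527 + 12·2·14677262 = 708158977; y_8 = 7·14677262 + 2·50843527 = 204427888.
Step 3: Verify x_8² - 12·y_8² = 501489136705686529 - 501489136705686528 = 1 (should be 1). ✓

(x_1, y_1) = (7, 2); (x_8, y_8) = (708158977, 204427888).


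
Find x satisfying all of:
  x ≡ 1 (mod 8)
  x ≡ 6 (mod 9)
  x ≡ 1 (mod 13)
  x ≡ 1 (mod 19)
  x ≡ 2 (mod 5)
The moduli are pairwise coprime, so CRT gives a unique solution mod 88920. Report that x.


Product of moduli M = 8 · 9 · 13 · 19 · 5 = 88920.
Merge one congruence at a time:
  Start: x ≡ 1 (mod 8).
  Combine with x ≡ 6 (mod 9); new modulus lcm = 72.
    Write x = 1 + 8·t and substitute into x ≡ 6 (mod 9): 8·t ≡ 6 − 1 = 5 (mod 9).
    The inverse of 8 mod 9 is 8 (since 8·8 = 64 = 7·9 + 1), so t ≡ 8·5 = 40 ≡ 4 (mod 9).
    Then x = 1 + 8·4 = 33, valid modulo lcm(8, 9) = 72: x ≡ 33 (mod 72).
  Combine with x ≡ 1 (mod 13); new modulus lcm = 936.
    Write x = 33 + 72·t and substitute into x ≡ 1 (mod 13): 72·t ≡ 1 − 33 = -32 (mod 13).
    Reduce coefficients mod 13: 7·t ≡ 7 (mod 13).
    The inverse of 7 mod 13 is 2 (since 7·2 = 14 = 1·13 + 1), so t ≡ 2·7 = 14 ≡ 1 (mod 13).
    Then x = 33 + 72·1 = 105, valid modulo lcm(72, 13) = 936: x ≡ 105 (mod 936).
  Combine with x ≡ 1 (mod 19); new modulus lcm = 17784.
    Write x = 105 + 936·t and substitute into x ≡ 1 (mod 19): 936·t ≡ 1 − 105 = -104 (mod 19).
    Reduce coefficients mod 19: 5·t ≡ 10 (mod 19).
    The inverse of 5 mod 19 is 4 (since 5·4 = 20 = 1·19 + 1), so t ≡ 4·10 = 40 ≡ 2 (mod 19).
    Then x = 105 + 936·2 = 1977, valid modulo lcm(936, 19) = 17784: x ≡ 1977 (mod 17784).
  Combine with x ≡ 2 (mod 5); new modulus lcm = 88920.
    Write x = 1977 + 17784·t and substitute into x ≡ 2 (mod 5): 17784·t ≡ 2 − 1977 = -1975 (mod 5).
    Reduce coefficients mod 5: 4·t ≡ 0 (mod 5).
    The inverse of 4 mod 5 is 4 (since 4·4 = 16 = 3·5 + 1), so t ≡ 4·0 = 0 ≡ 0 (mod 5).
    Then x = 1977 + 17784·0 = 1977, valid modulo lcm(17784, 5) = 88920: x ≡ 1977 (mod 88920).
Verify against each original: 1977 mod 8 = 1, 1977 mod 9 = 6, 1977 mod 13 = 1, 1977 mod 19 = 1, 1977 mod 5 = 2.

x ≡ 1977 (mod 88920).


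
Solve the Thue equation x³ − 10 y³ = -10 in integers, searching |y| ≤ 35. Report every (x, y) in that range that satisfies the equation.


The equation is x³ - 10y³ = -10. For fixed y, x³ = 10·y³ − 10, so a solution requires the RHS to be a perfect cube.
Strategy: iterate y from -35 to 35, compute RHS = 10·y³ − 10, and check whether it is a (positive or negative) perfect cube.
Check small values of y:
  y = 0: RHS = -10 is not a perfect cube.
  y = 1: RHS = 0 = (0)³ ⇒ x = 0 works.
  y = -1: RHS = -20 is not a perfect cube.
  y = 2: RHS = 70 is not a perfect cube.
  y = -2: RHS = -90 is not a perfect cube.
  y = 3: RHS = 260 is not a perfect cube.
  y = -3: RHS = -280 is not a perfect cube.
Continuing the search up to |y| = 35 finds no further solutions beyond those listed.
Collected solutions: (0, 1).

Solutions (with |y| ≤ 35): (0, 1).


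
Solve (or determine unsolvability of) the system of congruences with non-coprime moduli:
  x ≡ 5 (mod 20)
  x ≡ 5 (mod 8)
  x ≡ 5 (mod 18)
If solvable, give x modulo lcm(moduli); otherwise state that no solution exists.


Moduli 20, 8, 18 are not pairwise coprime, so CRT works modulo lcm(m_i) when all pairwise compatibility conditions hold.
Pairwise compatibility: gcd(m_i, m_j) must divide a_i - a_j for every pair.
Merge one congruence at a time:
  Start: x ≡ 5 (mod 20).
  Combine with x ≡ 5 (mod 8): gcd(20, 8) = 4; 5 - 5 = 0, which IS divisible by 4, so compatible.
    Write x = 5 + 20·t and substitute into x ≡ 5 (mod 8): 20·t ≡ 5 − 5 = 0 (mod 8).
    Divide the congruence (and modulus) by g = 4: 5·t ≡ 0 (mod 2).
    Reduce coefficients mod 2: 1·t ≡ 0 (mod 2).
    So t ≡ 0 (mod 2).
    Then x = 5 + 20·0 = 5, valid modulo lcm(20, 8) = 40: x ≡ 5 (mod 40).
  Combine with x ≡ 5 (mod 18): gcd(40, 18) = 2; 5 - 5 = 0, which IS divisible by 2, so compatible.
    Write x = 5 + 40·t and substitute into x ≡ 5 (mod 18): 40·t ≡ 5 − 5 = 0 (mod 18).
    Divide the congruence (and modulus) by g = 2: 20·t ≡ 0 (mod 9).
    Reduce coefficients mod 9: 2·t ≡ 0 (mod 9).
    The inverse of 2 mod 9 is 5 (since 2·5 = 10 = 1·9 + 1), so t ≡ 5·0 = 0 ≡ 0 (mod 9).
    Then x = 5 + 40·0 = 5, valid modulo lcm(40, 18) = 360: x ≡ 5 (mod 360).
Verify: 5 mod 20 = 5, 5 mod 8 = 5, 5 mod 18 = 5.

x ≡ 5 (mod 360).


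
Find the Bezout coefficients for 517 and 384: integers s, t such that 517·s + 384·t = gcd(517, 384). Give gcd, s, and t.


Euclidean algorithm on (517, 384) — divide until remainder is 0:
  517 = 1 · 384 + 133
  384 = 2 · 133 + 118
  133 = 1 · 118 + 15
  118 = 7 · 15 + 13
  15 = 1 · 13 + 2
  13 = 6 · 2 + 1
  2 = 2 · 1 + 0
gcd(517, 384) = 1.
Track Bezout coefficients alongside the remainders: start with r₀ = 517 = a·1 + b·0 (s = 1, t = 0) and r₁ = 384 = a·0 + b·1 (s = 0, t = 1); each new remainder r_{k+1} = r_{k-1} − q_k·r_k inherits s_{k+1} = s_{k-1} − q_k·s_k, t_{k+1} = t_{k-1} − q_k·t_k, so r_k = a·s_k + b·t_k at every step:
  q = 1: r = 133, s = 1 − 1·0 = 1, t = 0 − 1·1 = -1  (check: 517·1 + 384·(-1) = 133)
  q = 2: r = 118, s = 0 − 2·1 = -2, t = 1 − 2·(-1) = 3  (check: 517·(-2) + 384·3 = 118)
  q = 1: r = 15, s = 1 − 1·(-2) = 3, t = -1 − 1·3 = -4  (check: 517·3 + 384·(-4) = 15)
  q = 7: r = 13, s = -2 − 7·3 = -23, t = 3 − 7·(-4) = 31  (check: 517·(-23) + 384·31 = 13)
  q = 1: r = 2, s = 3 − 1·(-23) = 26, t = -4 − 1·31 = -35  (check: 517·26 + 384·(-35) = 2)
  q = 6: r = 1, s = -23 − 6·26 = -179, t = 31 − 6·(-35) = 241  (check: 517·(-179) + 384·241 = 1)
The row with r = 1 (the gcd) gives the Bezout coefficients s = -179, t = 241.
Result: 517 · (-179) + 384 · (241) = 1.

gcd(517, 384) = 1; s = -179, t = 241 (check: 517·(-179) + 384·241 = 1).


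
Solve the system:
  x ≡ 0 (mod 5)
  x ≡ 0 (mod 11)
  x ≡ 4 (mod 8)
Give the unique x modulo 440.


Moduli 5, 11, 8 are pairwise coprime; by CRT there is a unique solution modulo M = 5 · 11 · 8 = 440.
Solve pairwise, accumulating the modulus:
  Start with x ≡ 0 (mod 5).
  Combine with x ≡ 0 (mod 11): since gcd(5, 11) = 1, we get a unique residue mod 55.
    Write x = 0 + 5·t and substitute into x ≡ 0 (mod 11): 5·t ≡ 0 − 0 = 0 (mod 11).
    The inverse of 5 mod 11 is 9 (since 5·9 = 45 = 4·11 + 1), so t ≡ 9·0 = 0 ≡ 0 (mod 11).
    Then x = 0 + 5·0 = 0, valid modulo lcm(5, 11) = 55: x ≡ 0 (mod 55).
  Combine with x ≡ 4 (mod 8): since gcd(55, 8) = 1, we get a unique residue mod 440.
    Write x = 0 + 55·t and substitute into x ≡ 4 (mod 8): 55·t ≡ 4 − 0 = 4 (mod 8).
    Reduce coefficients mod 8: 7·t ≡ 4 (mod 8).
    The inverse of 7 mod 8 is 7 (since 7·7 = 49 = 6·8 + 1), so t ≡ 7·4 = 28 ≡ 4 (mod 8).
    Then x = 0 + 55·4 = 220, valid modulo lcm(55, 8) = 440: x ≡ 220 (mod 440).
Verify: 220 mod 5 = 0 ✓, 220 mod 11 = 0 ✓, 220 mod 8 = 4 ✓.

x ≡ 220 (mod 440).


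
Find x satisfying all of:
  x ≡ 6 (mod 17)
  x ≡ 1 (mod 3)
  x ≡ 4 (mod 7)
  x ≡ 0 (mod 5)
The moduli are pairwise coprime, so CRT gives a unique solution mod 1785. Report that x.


Product of moduli M = 17 · 3 · 7 · 5 = 1785.
Merge one congruence at a time:
  Start: x ≡ 6 (mod 17).
  Combine with x ≡ 1 (mod 3); new modulus lcm = 51.
    Write x = 6 + 17·t and substitute into x ≡ 1 (mod 3): 17·t ≡ 1 − 6 = -5 (mod 3).
    Reduce coefficients mod 3: 2·t ≡ 1 (mod 3).
    The inverse of 2 mod 3 is 2 (since 2·2 = 4 = 1·3 + 1), so t ≡ 2·1 = 2 ≡ 2 (mod 3).
    Then x = 6 + 17·2 = 40, valid modulo lcm(17, 3) = 51: x ≡ 40 (mod 51).
  Combine with x ≡ 4 (mod 7); new modulus lcm = 357.
    Write x = 40 + 51·t and substitute into x ≡ 4 (mod 7): 51·t ≡ 4 − 40 = -36 (mod 7).
    Reduce coefficients mod 7: 2·t ≡ 6 (mod 7).
    The inverse of 2 mod 7 is 4 (since 2·4 = 8 = 1·7 + 1), so t ≡ 4·6 = 24 ≡ 3 (mod 7).
    Then x = 40 + 51·3 = 193, valid modulo lcm(51, 7) = 357: x ≡ 193 (mod 357).
  Combine with x ≡ 0 (mod 5); new modulus lcm = 1785.
    Write x = 193 + 357·t and substitute into x ≡ 0 (mod 5): 357·t ≡ 0 − 193 = -193 (mod 5).
    Reduce coefficients mod 5: 2·t ≡ 2 (mod 5).
    The inverse of 2 mod 5 is 3 (since 2·3 = 6 = 1·5 + 1), so t ≡ 3·2 = 6 ≡ 1 (mod 5).
    Then x = 193 + 357·1 = 550, valid modulo lcm(357, 5) = 1785: x ≡ 550 (mod 1785).
Verify against each original: 550 mod 17 = 6, 550 mod 3 = 1, 550 mod 7 = 4, 550 mod 5 = 0.

x ≡ 550 (mod 1785).


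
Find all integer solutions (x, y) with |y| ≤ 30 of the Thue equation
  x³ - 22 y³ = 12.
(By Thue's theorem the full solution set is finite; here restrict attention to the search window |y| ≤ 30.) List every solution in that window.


The equation is x³ - 22y³ = 12. For fixed y, x³ = 22·y³ + 12, so a solution requires the RHS to be a perfect cube.
Strategy: iterate y from -30 to 30, compute RHS = 22·y³ + 12, and check whether it is a (positive or negative) perfect cube.
Check small values of y:
  y = 0: RHS = 12 is not a perfect cube.
  y = 1: RHS = 34 is not a perfect cube.
  y = -1: RHS = -10 is not a perfect cube.
  y = 2: RHS = 188 is not a perfect cube.
  y = -2: RHS = -164 is not a perfect cube.
  y = 3: RHS = 606 is not a perfect cube.
  y = -3: RHS = -582 is not a perfect cube.
Continuing the search up to |y| = 30 finds no solutions either.
No (x, y) in the scanned range satisfies the equation.

No integer solutions with |y| ≤ 30.


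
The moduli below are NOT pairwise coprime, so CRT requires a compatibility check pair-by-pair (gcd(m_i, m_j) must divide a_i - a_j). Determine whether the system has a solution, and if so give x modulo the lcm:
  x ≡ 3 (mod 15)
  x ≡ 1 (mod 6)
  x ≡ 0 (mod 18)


Moduli 15, 6, 18 are not pairwise coprime, so CRT works modulo lcm(m_i) when all pairwise compatibility conditions hold.
Pairwise compatibility: gcd(m_i, m_j) must divide a_i - a_j for every pair.
Merge one congruence at a time:
  Start: x ≡ 3 (mod 15).
  Combine with x ≡ 1 (mod 6): gcd(15, 6) = 3, and 1 - 3 = -2 is NOT divisible by 3.
    ⇒ system is inconsistent (no integer solution).

No solution (the system is inconsistent).
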